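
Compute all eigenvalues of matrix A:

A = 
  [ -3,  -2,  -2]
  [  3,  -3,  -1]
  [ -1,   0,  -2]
Characteristic polynomial: det(λI - A) = λ³ + 8λ² + 25λ + 26
Testing integer divisors of the constant term: p(-2) = 0, so (λ + 2) is a factor:
p(λ) = (λ + 2)(λ² + 6λ + 13)
λ² + 6λ + 13 = 0  ⇒  λ = (-6 ± √((6)² - 4·(13)))/2 = (-6 ± √(-16))/2
  = -3 + 2i,  -3 - 2i

λ = -2, -3 + 2i, -3 - 2i  (≈ -2, -3 + 2i, -3 - 2i)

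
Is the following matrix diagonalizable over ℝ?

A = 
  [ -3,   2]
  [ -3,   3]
Yes

tr(A) = 0, det(A) = -3
Characteristic polynomial: λ² - tr(A)λ + det(A) = λ² - 3
λ² - 3 = 0  ⇒  λ = (0 ± √((0)² - 4·(-3)))/2 = (0 ± √(12))/2
  = √3,  -√3
Eigenvalues: √3, -√3  (≈ 1.732, -1.732)
The two irrational eigenvalues are distinct (simple), so each has alg. mult. = geom. mult. = 1.
Sum of geometric multiplicities equals n, so A has n independent eigenvectors.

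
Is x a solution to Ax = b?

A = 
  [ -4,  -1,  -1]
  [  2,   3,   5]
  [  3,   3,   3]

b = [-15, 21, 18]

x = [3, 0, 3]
Yes

Ax = [-15, 21, 18] = b ✓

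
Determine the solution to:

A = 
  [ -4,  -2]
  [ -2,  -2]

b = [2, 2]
Row reduce the augmented matrix [A|b]:
R2 → R2 - (1/2)·R1
REF = 
  [ -4,  -2,   2]
  [  0,  -1,   1]

Back-substitution:
x₂ = 1 / (-1) = -1
x₁ = (2 - (-2)(-1)) / (-4) = 0

x = [0, -1]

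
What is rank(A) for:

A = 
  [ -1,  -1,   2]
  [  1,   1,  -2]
Row reduce:
R2 → R2 + (1)·R1
REF = 
  [ -1,  -1,   2]
  [  0,   0,   0]
Pivot columns: 1 → 1 pivot.

rank(A) = 1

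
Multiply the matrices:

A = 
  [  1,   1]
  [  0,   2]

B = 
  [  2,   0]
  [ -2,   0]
AB = 
  [  0,   0]
  [ -4,   0]

A is 2×2 and B is 2×2, so AB is 2×2. Each entry is (row of A)·(column of B):
AB[1,1] = (1)(2) + (1)(-2) = 0
AB[1,2] = (1)(0) + (1)(0) = 0
AB[2,1] = (0)(2) + (2)(-2) = -4
AB[2,2] = (0)(0) + (2)(0) = 0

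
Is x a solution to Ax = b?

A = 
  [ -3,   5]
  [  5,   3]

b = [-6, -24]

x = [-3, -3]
Yes

Ax = [-6, -24] = b ✓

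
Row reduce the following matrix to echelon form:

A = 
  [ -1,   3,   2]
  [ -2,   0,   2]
Row operations:
R2 → R2 - (2)·R1

Resulting echelon form:
REF = 
  [ -1,   3,   2]
  [  0,  -6,  -2]

Rank = 2 (number of non-zero pivot rows).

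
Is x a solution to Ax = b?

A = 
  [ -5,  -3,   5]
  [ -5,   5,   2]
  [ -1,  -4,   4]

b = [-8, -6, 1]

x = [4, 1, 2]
No

Ax = [-13, -11, 0] ≠ b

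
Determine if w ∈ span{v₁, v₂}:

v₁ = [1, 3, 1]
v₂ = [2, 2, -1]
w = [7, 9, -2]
Yes

Form the augmented matrix and row-reduce:
[v₁|v₂|w] = 
  [  1,   2,   7]
  [  3,   2,   9]
  [  1,  -1,  -2]
R2 → R2 - (3)·R1
R3 → R3 - (1)·R1
R3 → R3 - (3/4)·R2
REF = 
  [  1,   2,   7]
  [  0,  -4, -12]
  [  0,   0,   0]

No row of the form [0 0 | nonzero], so the system is consistent. Back-substitution gives c₁ = 1, c₂ = 3: w = (1)·v₁ + (3)·v₂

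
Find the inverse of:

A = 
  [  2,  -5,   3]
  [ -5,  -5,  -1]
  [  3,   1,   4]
det(A) = (2)·((-5)(4) - (-1)(1)) - (-5)·((-5)(4) - (-1)(3)) + (3)·((-5)(1) - (-5)(3))
  = (2)(-19) - (-5)(-17) + (3)(10)
  = -93
det(A) = -93 ≠ 0, so A is invertible.

Cofactors Cᵢⱼ = (-1)ⁱ⁺ʲ·Mᵢⱼ:
C = 
  [-19,  17,  10]
  [ 23,  -1, -17]
  [ 20, -13, -35]

adj(A) = Cᵀ:
adj(A) = 
  [-19,  23,  20]
  [ 17,  -1, -13]
  [ 10, -17, -35]

A⁻¹ = (-1/93) · adj(A):
A⁻¹ = 
  [ 19/93, -23/93, -20/93]
  [-17/93,   1/93,  13/93]
  [-10/93,  17/93,  35/93]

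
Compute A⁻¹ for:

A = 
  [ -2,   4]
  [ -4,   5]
det(A) = (-2)(5) - (4)(-4) = 6
For a 2×2 matrix, A⁻¹ = (1/det(A)) · [[d, -b], [-c, a]]
    = (1/6) · [[5, -4], [4, -2]]

A⁻¹ = 
  [ 5/6, -2/3]
  [ 2/3, -1/3]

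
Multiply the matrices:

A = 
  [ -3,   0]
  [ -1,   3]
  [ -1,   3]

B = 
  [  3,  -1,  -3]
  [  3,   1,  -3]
AB = 
  [ -9,   3,   9]
  [  6,   4,  -6]
  [  6,   4,  -6]

A is 3×2 and B is 2×3, so AB is 3×3. Each entry is (row of A)·(column of B):
AB[1,1] = (-3)(3) + (0)(3) = -9
AB[1,2] = (-3)(-1) + (0)(1) = 3
AB[1,3] = (-3)(-3) + (0)(-3) = 9
AB[2,1] = (-1)(3) + (3)(3) = 6
AB[2,2] = (-1)(-1) + (3)(1) = 4
AB[2,3] = (-1)(-3) + (3)(-3) = -6
AB[3,1] = (-1)(3) + (3)(3) = 6
AB[3,2] = (-1)(-1) + (3)(1) = 4
AB[3,3] = (-1)(-3) + (3)(-3) = -6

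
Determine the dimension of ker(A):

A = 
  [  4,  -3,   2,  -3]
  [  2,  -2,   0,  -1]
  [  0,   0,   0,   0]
nullity(A) = 2

Row reduce:
R2 → R2 - (1/2)·R1
REF = 
  [   4,   -3,    2,   -3]
  [   0, -1/2,   -1,  1/2]
  [   0,    0,    0,    0]
Pivot columns: 1, 2 → 2 pivots.
rank(A) = 2, so nullity(A) = 4 - 2 = 2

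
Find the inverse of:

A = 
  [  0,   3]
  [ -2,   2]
det(A) = (0)(2) - (3)(-2) = 6
For a 2×2 matrix, A⁻¹ = (1/det(A)) · [[d, -b], [-c, a]]
    = (1/6) · [[2, -3], [2, 0]]

A⁻¹ = 
  [ 1/3, -1/2]
  [ 1/3,    0]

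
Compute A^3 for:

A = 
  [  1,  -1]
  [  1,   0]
A^3 = 
  [ -1,   0]
  [  0,  -1]

A² = A·A:
A²[1,1] = (1)(1) + (-1)(1) = 0
A²[1,2] = (1)(-1) + (-1)(0) = -1
A²[2,1] = (1)(1) + (0)(1) = 1
A²[2,2] = (1)(-1) + (0)(0) = -1
A² = 
  [  0,  -1]
  [  1,  -1]

A^3 = A^2·A:
A^3[1,1] = (0)(1) + (-1)(1) = -1
A^3[1,2] = (0)(-1) + (-1)(0) = 0
A^3[2,1] = (1)(1) + (-1)(1) = 0
A^3[2,2] = (1)(-1) + (-1)(0) = -1
A^3 = 
  [ -1,   0]
  [  0,  -1]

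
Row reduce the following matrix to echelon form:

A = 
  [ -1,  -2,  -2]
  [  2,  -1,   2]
Row operations:
R2 → R2 + (2)·R1

Resulting echelon form:
REF = 
  [ -1,  -2,  -2]
  [  0,  -5,  -2]

Rank = 2 (number of non-zero pivot rows).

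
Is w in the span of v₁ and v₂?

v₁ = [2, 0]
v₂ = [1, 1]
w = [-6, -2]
Yes

Form the augmented matrix and row-reduce:
[v₁|v₂|w] = 
  [  2,   1,  -6]
  [  0,   1,  -2]
(already in echelon form — no row operations needed)

No row of the form [0 0 | nonzero], so the system is consistent. Back-substitution gives c₁ = -2, c₂ = -2: w = (-2)·v₁ + (-2)·v₂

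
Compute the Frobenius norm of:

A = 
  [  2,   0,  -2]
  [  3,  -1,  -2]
||A||_F = 4.69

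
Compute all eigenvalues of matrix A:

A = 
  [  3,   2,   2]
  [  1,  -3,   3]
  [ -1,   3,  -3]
λ = 0, 3, -6

Characteristic polynomial: det(λI - A) = λ³ + 3λ² - 18λ
The constant term is 0, so λ = 0 is a root: p(λ) = λ(λ² + 3λ - 18)
λ² + 3λ - 18 = (λ + 6)(λ - 3)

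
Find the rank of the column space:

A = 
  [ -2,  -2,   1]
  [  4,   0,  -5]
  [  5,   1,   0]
dim(Col(A)) = 3

Row reduce:
R2 → R2 + (2)·R1
R3 → R3 + (5/2)·R1
R3 → R3 - (1)·R2
REF = 
  [  -2,   -2,    1]
  [   0,   -4,   -3]
  [   0,    0, 11/2]
Pivot columns: 1, 2, 3 → 3 pivots.
dim(Col(A)) = number of pivot columns = 3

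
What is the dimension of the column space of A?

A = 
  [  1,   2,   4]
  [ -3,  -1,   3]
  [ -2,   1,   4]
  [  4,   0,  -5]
Row reduce:
R2 → R2 + (3)·R1
R3 → R3 + (2)·R1
R4 → R4 - (4)·R1
R3 → R3 - (1)·R2
R4 → R4 + (8/5)·R2
R4 → R4 + (1)·R3
REF = 
  [  1,   2,   4]
  [  0,   5,  15]
  [  0,   0,  -3]
  [  0,   0,   0]
Pivot columns: 1, 2, 3 → 3 pivots.
dim(Col(A)) = number of pivot columns = 3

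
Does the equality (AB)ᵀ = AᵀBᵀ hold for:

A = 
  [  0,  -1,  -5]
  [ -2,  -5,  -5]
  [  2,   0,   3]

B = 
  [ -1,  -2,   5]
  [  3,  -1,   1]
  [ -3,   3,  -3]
No

(AB)ᵀ = 
  [ 12,   2, -11]
  [-14,  -6,   5]
  [ 14,   0,   1]

AᵀBᵀ = 
  [ 14,   4, -12]
  [ 11,   2, -12]
  [ 30,  -7,  -9]

The two matrices differ, so (AB)ᵀ ≠ AᵀBᵀ in general. The correct identity is (AB)ᵀ = BᵀAᵀ.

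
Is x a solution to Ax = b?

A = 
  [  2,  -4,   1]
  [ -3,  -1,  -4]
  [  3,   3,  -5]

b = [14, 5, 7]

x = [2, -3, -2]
Yes

Ax = [14, 5, 7] = b ✓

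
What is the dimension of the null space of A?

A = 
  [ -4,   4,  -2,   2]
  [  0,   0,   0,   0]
nullity(A) = 3

Row reduce:
(no row operations needed)
REF = 
  [ -4,   4,  -2,   2]
  [  0,   0,   0,   0]
Pivot columns: 1 → 1 pivot.
rank(A) = 1, so nullity(A) = 4 - 1 = 3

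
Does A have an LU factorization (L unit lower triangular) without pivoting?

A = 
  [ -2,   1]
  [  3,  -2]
Yes.
A[1,1] = -2 ≠ 0, so Gaussian elimination proceeds without a row swap: multiplier ℓ₂₁ = (3)/(-2) = -3/2, and U[2,2] = -2 - (-3/2)(1) = -1/2.
L = 
  [   1,    0]
  [-3/2,    1]
U = 
  [  -2,    1]
  [   0, -1/2]
Check row 2 of LU: [(-3/2)(-2), (-3/2)(1) + (-1/2)] = [3, -2] = row 2 of A ✓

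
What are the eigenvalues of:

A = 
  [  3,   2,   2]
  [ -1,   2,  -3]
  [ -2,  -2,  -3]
Characteristic polynomial: det(λI - A) = λ³ - 2λ² - 9λ + 18
Testing integer divisors of the constant term: p(2) = 0, so (λ - 2) is a factor:
p(λ) = (λ - 2)(λ² - 9)
λ² - 9 = (λ + 3)(λ - 3)

λ = 2, 3, -3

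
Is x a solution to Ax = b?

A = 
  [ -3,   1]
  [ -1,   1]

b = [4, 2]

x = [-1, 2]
No

Ax = [5, 3] ≠ b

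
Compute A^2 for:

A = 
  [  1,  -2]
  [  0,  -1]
A² = A·A:
A²[1,1] = (1)(1) + (-2)(0) = 1
A²[1,2] = (1)(-2) + (-2)(-1) = 0
A²[2,1] = (0)(1) + (-1)(0) = 0
A²[2,2] = (0)(-2) + (-1)(-1) = 1
A² = 
  [  1,   0]
  [  0,   1]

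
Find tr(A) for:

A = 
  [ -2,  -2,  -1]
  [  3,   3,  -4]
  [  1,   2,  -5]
-4

tr(A) = -2 + 3 + -5 = -4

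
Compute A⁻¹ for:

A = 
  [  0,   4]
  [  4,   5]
det(A) = (0)(5) - (4)(4) = -16
For a 2×2 matrix, A⁻¹ = (1/det(A)) · [[d, -b], [-c, a]]
    = (-1/16) · [[5, -4], [-4, 0]]

A⁻¹ = 
  [-5/16,   1/4]
  [  1/4,     0]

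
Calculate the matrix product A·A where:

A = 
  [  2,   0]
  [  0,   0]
A² = A·A:
A²[1,1] = (2)(2) + (0)(0) = 4
A²[1,2] = (2)(0) + (0)(0) = 0
A²[2,1] = (0)(2) + (0)(0) = 0
A²[2,2] = (0)(0) + (0)(0) = 0
A² = 
  [  4,   0]
  [  0,   0]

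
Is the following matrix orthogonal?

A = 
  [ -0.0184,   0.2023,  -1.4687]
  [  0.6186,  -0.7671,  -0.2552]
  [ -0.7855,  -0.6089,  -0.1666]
No

AᵀA = 
  [  1,   0,   0]
  [  0,   1.0001,   0.0001]
  [  0,   0.0001,   2.2500]
≠ I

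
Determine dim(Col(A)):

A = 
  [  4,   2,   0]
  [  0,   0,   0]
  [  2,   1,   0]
dim(Col(A)) = 1

Row reduce:
R3 → R3 - (1/2)·R1
REF = 
  [  4,   2,   0]
  [  0,   0,   0]
  [  0,   0,   0]
Pivot columns: 1 → 1 pivot.
dim(Col(A)) = number of pivot columns = 1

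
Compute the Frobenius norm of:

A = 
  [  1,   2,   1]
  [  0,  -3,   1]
||A||_F = 4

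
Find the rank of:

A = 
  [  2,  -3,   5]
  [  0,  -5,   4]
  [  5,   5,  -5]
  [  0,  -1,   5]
Row reduce:
R3 → R3 - (5/2)·R1
R3 → R3 + (5/2)·R2
R4 → R4 - (1/5)·R2
R4 → R4 + (14/25)·R3
REF = 
  [    2,    -3,     5]
  [    0,    -5,     4]
  [    0,     0, -15/2]
  [    0,     0,     0]
Pivot columns: 1, 2, 3 → 3 pivots.

rank(A) = 3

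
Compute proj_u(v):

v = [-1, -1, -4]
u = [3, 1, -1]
proj_u(v) = [0, 0, 0]

v·u = (-1)(3) + (-1)(1) + (-4)(-1) = 0
u·u = (3)² + (1)² + (-1)² = 11
proj_u(v) = (v·u / u·u) × u = (0/11) × u = (0) × u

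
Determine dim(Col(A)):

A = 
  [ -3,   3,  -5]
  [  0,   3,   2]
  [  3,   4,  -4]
Row reduce:
R3 → R3 + (1)·R1
R3 → R3 - (7/3)·R2
REF = 
  [   -3,     3,    -5]
  [    0,     3,     2]
  [    0,     0, -41/3]
Pivot columns: 1, 2, 3 → 3 pivots.
dim(Col(A)) = number of pivot columns = 3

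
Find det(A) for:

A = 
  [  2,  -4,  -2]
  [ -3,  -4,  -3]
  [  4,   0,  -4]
96

Cofactor expansion along row 1:
det(A) = (2)·((-4)(-4) - (-3)(0)) - (-4)·((-3)(-4) - (-3)(4)) + (-2)·((-3)(0) - (-4)(4))
  = (2)(16) - (-4)(24) + (-2)(16)
  = 96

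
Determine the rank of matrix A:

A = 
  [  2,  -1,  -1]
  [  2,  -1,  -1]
rank(A) = 1

Row reduce:
R2 → R2 - (1)·R1
REF = 
  [  2,  -1,  -1]
  [  0,   0,   0]
Pivot columns: 1 → 1 pivot.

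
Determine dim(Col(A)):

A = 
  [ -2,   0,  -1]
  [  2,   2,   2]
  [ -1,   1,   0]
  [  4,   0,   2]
Row reduce:
R2 → R2 + (1)·R1
R3 → R3 - (1/2)·R1
R4 → R4 + (2)·R1
R3 → R3 - (1/2)·R2
REF = 
  [ -2,   0,  -1]
  [  0,   2,   1]
  [  0,   0,   0]
  [  0,   0,   0]
Pivot columns: 1, 2 → 2 pivots.
dim(Col(A)) = number of pivot columns = 2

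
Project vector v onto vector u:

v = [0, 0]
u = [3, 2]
proj_u(v) = [0, 0]

v·u = (0)(3) + (0)(2) = 0
u·u = (3)² + (2)² = 13
proj_u(v) = (v·u / u·u) × u = (0/13) × u = (0) × u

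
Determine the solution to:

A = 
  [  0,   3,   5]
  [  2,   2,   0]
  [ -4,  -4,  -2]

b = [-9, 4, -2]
x = [0, 2, -3]

Row reduce the augmented matrix [A|b]:
Swap R1 ↔ R2
R3 → R3 + (2)·R1
REF = 
  [  2,   2,   0,   4]
  [  0,   3,   5,  -9]
  [  0,   0,  -2,   6]

Back-substitution:
x₃ = 6 / (-2) = -3
x₂ = (-9 - (5)(-3)) / 3 = 2
x₁ = (4 - (2)(2) - (0)(-3)) / 2 = 0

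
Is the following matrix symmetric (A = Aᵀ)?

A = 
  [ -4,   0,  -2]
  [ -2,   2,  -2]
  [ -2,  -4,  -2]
No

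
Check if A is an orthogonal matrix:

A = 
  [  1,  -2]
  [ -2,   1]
No

AᵀA = 
  [  5,  -4]
  [ -4,   5]
≠ I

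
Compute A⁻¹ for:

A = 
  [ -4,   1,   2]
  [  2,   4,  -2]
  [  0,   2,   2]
det(A) = (-4)·((4)(2) - (-2)(2)) - (1)·((2)(2) - (-2)(0)) + (2)·((2)(2) - (4)(0))
  = (-4)(12) - (1)(4) + (2)(4)
  = -44
det(A) = -44 ≠ 0, so A is invertible.

Cofactors Cᵢⱼ = (-1)ⁱ⁺ʲ·Mᵢⱼ:
C = 
  [ 12,  -4,   4]
  [  2,  -8,   8]
  [-10,  -4, -18]

adj(A) = Cᵀ:
adj(A) = 
  [ 12,   2, -10]
  [ -4,  -8,  -4]
  [  4,   8, -18]

A⁻¹ = (-1/44) · adj(A):
A⁻¹ = 
  [-3/11, -1/22,  5/22]
  [ 1/11,  2/11,  1/11]
  [-1/11, -2/11,  9/22]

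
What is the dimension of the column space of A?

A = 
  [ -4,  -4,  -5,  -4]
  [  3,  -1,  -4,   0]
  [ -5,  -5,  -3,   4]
Row reduce:
R2 → R2 + (3/4)·R1
R3 → R3 - (5/4)·R1
REF = 
  [   -4,    -4,    -5,    -4]
  [    0,    -4, -31/4,    -3]
  [    0,     0,  13/4,     9]
Pivot columns: 1, 2, 3 → 3 pivots.
dim(Col(A)) = number of pivot columns = 3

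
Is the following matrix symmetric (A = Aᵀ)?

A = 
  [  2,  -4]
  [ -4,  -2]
Yes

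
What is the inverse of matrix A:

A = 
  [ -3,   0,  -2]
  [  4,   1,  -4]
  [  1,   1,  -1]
det(A) = (-3)·((1)(-1) - (-4)(1)) - (0)·((4)(-1) - (-4)(1)) + (-2)·((4)(1) - (1)(1))
  = (-3)(3) - (0)(0) + (-2)(3)
  = -15
det(A) = -15 ≠ 0, so A is invertible.

Cofactors Cᵢⱼ = (-1)ⁱ⁺ʲ·Mᵢⱼ:
C = 
  [  3,   0,   3]
  [ -2,   5,   3]
  [  2, -20,  -3]

adj(A) = Cᵀ:
adj(A) = 
  [  3,  -2,   2]
  [  0,   5, -20]
  [  3,   3,  -3]

A⁻¹ = (-1/15) · adj(A):
A⁻¹ = 
  [ -1/5,  2/15, -2/15]
  [    0,  -1/3,   4/3]
  [ -1/5,  -1/5,   1/5]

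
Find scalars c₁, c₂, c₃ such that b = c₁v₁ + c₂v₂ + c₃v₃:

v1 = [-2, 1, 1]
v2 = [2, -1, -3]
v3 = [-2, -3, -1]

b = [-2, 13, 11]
c1 = 2, c2 = -2, c3 = -3

b = 2·v1 + -2·v2 + -3·v3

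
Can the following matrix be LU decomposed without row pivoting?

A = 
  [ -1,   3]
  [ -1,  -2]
Yes.
A[1,1] = -1 ≠ 0, so Gaussian elimination proceeds without a row swap: multiplier ℓ₂₁ = (-1)/(-1) = 1, and U[2,2] = -2 - (1)(3) = -5.
L = 
  [  1,   0]
  [  1,   1]
U = 
  [ -1,   3]
  [  0,  -5]
Check row 2 of LU: [(1)(-1), (1)(3) + (-5)] = [-1, -2] = row 2 of A ✓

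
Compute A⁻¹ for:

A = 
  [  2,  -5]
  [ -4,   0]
det(A) = (2)(0) - (-5)(-4) = -20
For a 2×2 matrix, A⁻¹ = (1/det(A)) · [[d, -b], [-c, a]]
    = (-1/20) · [[0, 5], [4, 2]]

A⁻¹ = 
  [    0,  -1/4]
  [ -1/5, -1/10]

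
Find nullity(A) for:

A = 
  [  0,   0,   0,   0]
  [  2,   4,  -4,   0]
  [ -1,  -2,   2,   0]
nullity(A) = 3

Row reduce:
Swap R1 ↔ R2
R3 → R3 + (1/2)·R1
REF = 
  [  2,   4,  -4,   0]
  [  0,   0,   0,   0]
  [  0,   0,   0,   0]
Pivot columns: 1 → 1 pivot.
rank(A) = 1, so nullity(A) = 4 - 1 = 3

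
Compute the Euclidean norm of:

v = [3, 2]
3.606

||v||₂ = √((3)² + (2)²) = √13 = 3.606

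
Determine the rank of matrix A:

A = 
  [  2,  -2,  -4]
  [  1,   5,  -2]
rank(A) = 2

Row reduce:
R2 → R2 - (1/2)·R1
REF = 
  [  2,  -2,  -4]
  [  0,   6,   0]
Pivot columns: 1, 2 → 2 pivots.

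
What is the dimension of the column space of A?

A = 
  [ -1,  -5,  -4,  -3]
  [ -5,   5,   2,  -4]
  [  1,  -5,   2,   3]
dim(Col(A)) = 3

Row reduce:
R2 → R2 - (5)·R1
R3 → R3 + (1)·R1
R3 → R3 + (1/3)·R2
REF = 
  [  -1,   -5,   -4,   -3]
  [   0,   30,   22,   11]
  [   0,    0, 16/3, 11/3]
Pivot columns: 1, 2, 3 → 3 pivots.
dim(Col(A)) = number of pivot columns = 3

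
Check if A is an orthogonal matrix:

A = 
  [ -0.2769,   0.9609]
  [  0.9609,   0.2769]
Yes

AᵀA = 
  [  1,   0]
  [  0,   1]
≈ I (equal to I up to the 4-dp rounding of the entries)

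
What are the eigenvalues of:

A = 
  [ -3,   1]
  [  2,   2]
tr(A) = -1, det(A) = -8
Characteristic polynomial: λ² - tr(A)λ + det(A) = λ² + λ - 8
λ² + λ - 8 = 0  ⇒  λ = (-1 ± √((1)² - 4·(-8)))/2 = (-1 ± √(33))/2
  = (-1 + √33)/2,  (-1 - √33)/2

λ = (-1 + √33)/2, (-1 - √33)/2  (≈ 2.372, -3.372)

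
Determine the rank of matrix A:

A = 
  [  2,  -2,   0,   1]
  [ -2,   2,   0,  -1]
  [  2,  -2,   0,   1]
Row reduce:
R2 → R2 + (1)·R1
R3 → R3 - (1)·R1
REF = 
  [  2,  -2,   0,   1]
  [  0,   0,   0,   0]
  [  0,   0,   0,   0]
Pivot columns: 1 → 1 pivot.

rank(A) = 1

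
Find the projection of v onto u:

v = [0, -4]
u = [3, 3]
proj_u(v) = [-2, -2]

v·u = (0)(3) + (-4)(3) = -12
u·u = (3)² + (3)² = 18
proj_u(v) = (v·u / u·u) × u = (-12/18) × u = (-2/3) × u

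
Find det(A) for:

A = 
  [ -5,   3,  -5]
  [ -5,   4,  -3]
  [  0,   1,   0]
10

Cofactor expansion along row 1:
det(A) = (-5)·((4)(0) - (-3)(1)) - (3)·((-5)(0) - (-3)(0)) + (-5)·((-5)(1) - (4)(0))
  = (-5)(3) - (3)(0) + (-5)(-5)
  = 10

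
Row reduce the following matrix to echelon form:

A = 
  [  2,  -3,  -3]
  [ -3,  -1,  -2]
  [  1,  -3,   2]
Row operations:
R2 → R2 + (3/2)·R1
R3 → R3 - (1/2)·R1
R3 → R3 - (3/11)·R2

Resulting echelon form:
REF = 
  [    2,    -3,    -3]
  [    0, -11/2, -13/2]
  [    0,     0, 58/11]

Rank = 3 (number of non-zero pivot rows).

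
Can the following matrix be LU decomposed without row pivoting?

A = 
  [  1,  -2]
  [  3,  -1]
Yes.
A[1,1] = 1 ≠ 0, so Gaussian elimination proceeds without a row swap: multiplier ℓ₂₁ = (3)/(1) = 3, and U[2,2] = -1 - (3)(-2) = 5.
L = 
  [  1,   0]
  [  3,   1]
U = 
  [  1,  -2]
  [  0,   5]
Check row 2 of LU: [(3)(1), (3)(-2) + 5] = [3, -1] = row 2 of A ✓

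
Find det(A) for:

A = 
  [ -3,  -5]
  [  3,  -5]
For a 2×2 matrix, det = ad - bc = (-3)(-5) - (-5)(3) = 30

det(A) = 30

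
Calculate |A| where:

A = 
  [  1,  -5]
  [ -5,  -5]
-30

For a 2×2 matrix, det = ad - bc = (1)(-5) - (-5)(-5) = -30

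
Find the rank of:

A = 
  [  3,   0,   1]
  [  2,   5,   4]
rank(A) = 2

Row reduce:
R2 → R2 - (2/3)·R1
REF = 
  [   3,    0,    1]
  [   0,    5, 10/3]
Pivot columns: 1, 2 → 2 pivots.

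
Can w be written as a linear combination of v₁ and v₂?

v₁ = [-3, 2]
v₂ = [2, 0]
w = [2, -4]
Yes

Form the augmented matrix and row-reduce:
[v₁|v₂|w] = 
  [ -3,   2,   2]
  [  2,   0,  -4]
R2 → R2 + (2/3)·R1
REF = 
  [  -3,    2,    2]
  [   0,  4/3, -8/3]

No row of the form [0 0 | nonzero], so the system is consistent. Back-substitution gives c₁ = -2, c₂ = -2: w = (-2)·v₁ + (-2)·v₂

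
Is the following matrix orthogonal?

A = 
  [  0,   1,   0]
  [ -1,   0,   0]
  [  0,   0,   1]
Yes

AᵀA = 
  [  1,   0,   0]
  [  0,   1,   0]
  [  0,   0,   1]
= I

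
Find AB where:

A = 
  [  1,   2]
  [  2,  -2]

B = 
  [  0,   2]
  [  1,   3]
AB = 
  [  2,   8]
  [ -2,  -2]

A is 2×2 and B is 2×2, so AB is 2×2. Each entry is (row of A)·(column of B):
AB[1,1] = (1)(0) + (2)(1) = 2
AB[1,2] = (1)(2) + (2)(3) = 8
AB[2,1] = (2)(0) + (-2)(1) = -2
AB[2,2] = (2)(2) + (-2)(3) = -2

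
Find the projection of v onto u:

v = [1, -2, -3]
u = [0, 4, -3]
v·u = (1)(0) + (-2)(4) + (-3)(-3) = 1
u·u = (0)² + (4)² + (-3)² = 25
proj_u(v) = (v·u / u·u) × u = (1/25) × u

proj_u(v) = [0, 4/25, -3/25]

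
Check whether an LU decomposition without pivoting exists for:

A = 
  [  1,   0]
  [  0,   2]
Yes.
A[1,1] = 1 ≠ 0, so Gaussian elimination proceeds without a row swap: multiplier ℓ₂₁ = (0)/(1) = 0, and U[2,2] = 2 - (0)(0) = 2.
L = 
  [  1,   0]
  [  0,   1]
U = 
  [  1,   0]
  [  0,   2]
Check row 2 of LU: [(0)(1), (0)(0) + 2] = [0, 2] = row 2 of A ✓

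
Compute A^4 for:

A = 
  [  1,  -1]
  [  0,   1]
A^4 = 
  [  1,  -4]
  [  0,   1]

A² = A·A:
A²[1,1] = (1)(1) + (-1)(0) = 1
A²[1,2] = (1)(-1) + (-1)(1) = -2
A²[2,1] = (0)(1) + (1)(0) = 0
A²[2,2] = (0)(-1) + (1)(1) = 1
A² = 
  [  1,  -2]
  [  0,   1]

A^3 = A^2·A:
A^3[1,1] = (1)(1) + (-2)(0) = 1
A^3[1,2] = (1)(-1) + (-2)(1) = -3
A^3[2,1] = (0)(1) + (1)(0) = 0
A^3[2,2] = (0)(-1) + (1)(1) = 1
A^3 = 
  [  1,  -3]
  [  0,   1]

A^4 = A^3·A:
A^4[1,1] = (1)(1) + (-3)(0) = 1
A^4[1,2] = (1)(-1) + (-3)(1) = -4
A^4[2,1] = (0)(1) + (1)(0) = 0
A^4[2,2] = (0)(-1) + (1)(1) = 1
A^4 = 
  [  1,  -4]
  [  0,   1]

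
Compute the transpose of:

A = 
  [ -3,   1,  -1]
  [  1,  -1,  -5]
Aᵀ = 
  [ -3,   1]
  [  1,  -1]
  [ -1,  -5]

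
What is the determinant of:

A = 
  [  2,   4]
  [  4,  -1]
-18

For a 2×2 matrix, det = ad - bc = (2)(-1) - (4)(4) = -18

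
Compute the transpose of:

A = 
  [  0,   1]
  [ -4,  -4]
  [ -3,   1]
Aᵀ = 
  [  0,  -4,  -3]
  [  1,  -4,   1]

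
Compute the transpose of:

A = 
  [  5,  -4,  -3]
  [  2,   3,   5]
Aᵀ = 
  [  5,   2]
  [ -4,   3]
  [ -3,   5]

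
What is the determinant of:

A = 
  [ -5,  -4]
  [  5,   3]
5

For a 2×2 matrix, det = ad - bc = (-5)(3) - (-4)(5) = 5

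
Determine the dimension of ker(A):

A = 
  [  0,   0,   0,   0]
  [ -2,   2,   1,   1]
nullity(A) = 3

Row reduce:
Swap R1 ↔ R2
REF = 
  [ -2,   2,   1,   1]
  [  0,   0,   0,   0]
Pivot columns: 1 → 1 pivot.
rank(A) = 1, so nullity(A) = 4 - 1 = 3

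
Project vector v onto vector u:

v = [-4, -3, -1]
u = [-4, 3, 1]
v·u = (-4)(-4) + (-3)(3) + (-1)(1) = 6
u·u = (-4)² + (3)² + (1)² = 26
proj_u(v) = (v·u / u·u) × u = (6/26) × u = (3/13) × u

proj_u(v) = [-12/13, 9/13, 3/13]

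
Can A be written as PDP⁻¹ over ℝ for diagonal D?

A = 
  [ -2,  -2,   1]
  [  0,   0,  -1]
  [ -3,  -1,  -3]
No

Characteristic polynomial: det(λI - A) = λ³ + 5λ² + 8λ + 4
Testing integer divisors of the constant term: p(-1) = 0, so (λ + 1) is a factor:
p(λ) = (λ + 1)(λ² + 4λ + 4)
λ² + 4λ + 4 = (λ + 2)²
Eigenvalues: -1, -2, -2
λ=-2: alg. mult. = 2, geom. mult. = 3 - rank(A - (-2)I) = 3 - 2 = 1
λ=-1: alg. mult. = 1, geom. mult. = 3 - rank(A - (-1)I) = 3 - 2 = 1
Sum of geometric multiplicities = 2 < n = 3, so there aren't enough independent eigenvectors.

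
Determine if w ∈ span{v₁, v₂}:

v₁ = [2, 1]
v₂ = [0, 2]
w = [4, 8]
Yes

Form the augmented matrix and row-reduce:
[v₁|v₂|w] = 
  [  2,   0,   4]
  [  1,   2,   8]
R2 → R2 - (1/2)·R1
REF = 
  [  2,   0,   4]
  [  0,   2,   6]

No row of the form [0 0 | nonzero], so the system is consistent. Back-substitution gives c₁ = 2, c₂ = 3: w = (2)·v₁ + (3)·v₂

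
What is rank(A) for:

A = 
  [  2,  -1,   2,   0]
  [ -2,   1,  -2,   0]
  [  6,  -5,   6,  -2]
Row reduce:
R2 → R2 + (1)·R1
R3 → R3 - (3)·R1
Swap R2 ↔ R3
REF = 
  [  2,  -1,   2,   0]
  [  0,  -2,   0,  -2]
  [  0,   0,   0,   0]
Pivot columns: 1, 2 → 2 pivots.

rank(A) = 2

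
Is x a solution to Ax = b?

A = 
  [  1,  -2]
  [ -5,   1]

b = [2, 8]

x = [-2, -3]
No

Ax = [4, 7] ≠ b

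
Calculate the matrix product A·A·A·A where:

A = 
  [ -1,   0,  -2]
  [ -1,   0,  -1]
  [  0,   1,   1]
A^4 = 
  [ -1,   0,  -2]
  [ -1,   0,  -1]
  [  0,   1,   1]

A² = A·A:
A²[1,1] = (-1)(-1) + (0)(-1) + (-2)(0) = 1
A²[1,2] = (-1)(0) + (0)(0) + (-2)(1) = -2
A²[1,3] = (-1)(-2) + (0)(-1) + (-2)(1) = 0
A²[2,1] = (-1)(-1) + (0)(-1) + (-1)(0) = 1
A²[2,2] = (-1)(0) + (0)(0) + (-1)(1) = -1
A²[2,3] = (-1)(-2) + (0)(-1) + (-1)(1) = 1
A²[3,1] = (0)(-1) + (1)(-1) + (1)(0) = -1
A²[3,2] = (0)(0) + (1)(0) + (1)(1) = 1
A²[3,3] = (0)(-2) + (1)(-1) + (1)(1) = 0
A² = 
  [  1,  -2,   0]
  [  1,  -1,   1]
  [ -1,   1,   0]

A^3 = A^2·A:
A^3[1,1] = (1)(-1) + (-2)(-1) + (0)(0) = 1
A^3[1,2] = (1)(0) + (-2)(0) + (0)(1) = 0
A^3[1,3] = (1)(-2) + (-2)(-1) + (0)(1) = 0
A^3[2,1] = (1)(-1) + (-1)(-1) + (1)(0) = 0
A^3[2,2] = (1)(0) + (-1)(0) + (1)(1) = 1
A^3[2,3] = (1)(-2) + (-1)(-1) + (1)(1) = 0
A^3[3,1] = (-1)(-1) + (1)(-1) + (0)(0) = 0
A^3[3,2] = (-1)(0) + (1)(0) + (0)(1) = 0
A^3[3,3] = (-1)(-2) + (1)(-1) + (0)(1) = 1
A^3 = 
  [  1,   0,   0]
  [  0,   1,   0]
  [  0,   0,   1]

A^4 = A^3·A:
A^4[1,1] = (1)(-1) + (0)(-1) + (0)(0) = -1
A^4[1,2] = (1)(0) + (0)(0) + (0)(1) = 0
A^4[1,3] = (1)(-2) + (0)(-1) + (0)(1) = -2
A^4[2,1] = (0)(-1) + (1)(-1) + (0)(0) = -1
A^4[2,2] = (0)(0) + (1)(0) + (0)(1) = 0
A^4[2,3] = (0)(-2) + (1)(-1) + (0)(1) = -1
A^4[3,1] = (0)(-1) + (0)(-1) + (1)(0) = 0
A^4[3,2] = (0)(0) + (0)(0) + (1)(1) = 1
A^4[3,3] = (0)(-2) + (0)(-1) + (1)(1) = 1
A^4 = 
  [ -1,   0,  -2]
  [ -1,   0,  -1]
  [  0,   1,   1]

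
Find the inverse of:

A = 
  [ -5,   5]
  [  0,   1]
det(A) = (-5)(1) - (5)(0) = -5
For a 2×2 matrix, A⁻¹ = (1/det(A)) · [[d, -b], [-c, a]]
    = (-1/5) · [[1, -5], [0, -5]]

A⁻¹ = 
  [-1/5,    1]
  [   0,    1]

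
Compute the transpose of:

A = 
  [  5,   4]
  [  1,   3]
Aᵀ = 
  [  5,   1]
  [  4,   3]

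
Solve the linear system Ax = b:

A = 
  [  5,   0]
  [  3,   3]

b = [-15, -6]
Row reduce the augmented matrix [A|b]:
R2 → R2 - (3/5)·R1
REF = 
  [  5,   0, -15]
  [  0,   3,   3]

Back-substitution:
x₂ = 3 / 3 = 1
x₁ = (-15 - (0)(1)) / 5 = -3

x = [-3, 1]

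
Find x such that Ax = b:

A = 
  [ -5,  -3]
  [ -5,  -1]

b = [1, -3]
Row reduce the augmented matrix [A|b]:
R2 → R2 - (1)·R1
REF = 
  [ -5,  -3,   1]
  [  0,   2,  -4]

Back-substitution:
x₂ = (-4) / 2 = -2
x₁ = (1 - (-3)(-2)) / (-5) = 1

x = [1, -2]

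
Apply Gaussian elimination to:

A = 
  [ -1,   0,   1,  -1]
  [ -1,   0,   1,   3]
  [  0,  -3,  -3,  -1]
Row operations:
R2 → R2 - (1)·R1
Swap R2 ↔ R3

Resulting echelon form:
REF = 
  [ -1,   0,   1,  -1]
  [  0,  -3,  -3,  -1]
  [  0,   0,   0,   4]

Rank = 3 (number of non-zero pivot rows).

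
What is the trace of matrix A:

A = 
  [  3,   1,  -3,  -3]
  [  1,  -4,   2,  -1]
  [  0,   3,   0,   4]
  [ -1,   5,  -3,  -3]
-4

tr(A) = 3 + -4 + 0 + -3 = -4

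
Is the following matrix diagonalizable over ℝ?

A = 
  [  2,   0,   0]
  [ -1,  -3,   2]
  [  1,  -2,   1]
No

Characteristic polynomial: det(λI - A) = λ³ - 3λ - 2
Testing integer divisors of the constant term: p(-1) = 0, so (λ + 1) is a factor:
p(λ) = (λ + 1)(λ² - λ - 2)
λ² - λ - 2 = (λ + 1)(λ - 2)
Eigenvalues: -1, 2, -1
λ=-1: alg. mult. = 2, geom. mult. = 3 - rank(A - (-1)I) = 3 - 2 = 1
λ=2: alg. mult. = 1, geom. mult. = 3 - rank(A - (2)I) = 3 - 2 = 1
Sum of geometric multiplicities = 2 < n = 3, so there aren't enough independent eigenvectors.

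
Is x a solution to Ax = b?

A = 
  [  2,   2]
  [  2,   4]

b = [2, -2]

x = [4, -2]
No

Ax = [4, 0] ≠ b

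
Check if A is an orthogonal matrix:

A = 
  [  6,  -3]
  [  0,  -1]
No

AᵀA = 
  [ 36, -18]
  [-18,  10]
≠ I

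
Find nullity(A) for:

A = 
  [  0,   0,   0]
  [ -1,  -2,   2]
nullity(A) = 2

Row reduce:
Swap R1 ↔ R2
REF = 
  [ -1,  -2,   2]
  [  0,   0,   0]
Pivot columns: 1 → 1 pivot.
rank(A) = 1, so nullity(A) = 3 - 1 = 2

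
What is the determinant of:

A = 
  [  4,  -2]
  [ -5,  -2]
-18

For a 2×2 matrix, det = ad - bc = (4)(-2) - (-2)(-5) = -18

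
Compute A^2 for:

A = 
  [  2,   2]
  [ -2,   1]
A² = A·A:
A²[1,1] = (2)(2) + (2)(-2) = 0
A²[1,2] = (2)(2) + (2)(1) = 6
A²[2,1] = (-2)(2) + (1)(-2) = -6
A²[2,2] = (-2)(2) + (1)(1) = -3
A² = 
  [  0,   6]
  [ -6,  -3]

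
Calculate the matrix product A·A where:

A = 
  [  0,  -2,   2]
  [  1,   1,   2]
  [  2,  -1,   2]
A² = A·A:
A²[1,1] = (0)(0) + (-2)(1) + (2)(2) = 2
A²[1,2] = (0)(-2) + (-2)(1) + (2)(-1) = -4
A²[1,3] = (0)(2) + (-2)(2) + (2)(2) = 0
A²[2,1] = (1)(0) + (1)(1) + (2)(2) = 5
A²[2,2] = (1)(-2) + (1)(1) + (2)(-1) = -3
A²[2,3] = (1)(2) + (1)(2) + (2)(2) = 8
A²[3,1] = (2)(0) + (-1)(1) + (2)(2) = 3
A²[3,2] = (2)(-2) + (-1)(1) + (2)(-1) = -7
A²[3,3] = (2)(2) + (-1)(2) + (2)(2) = 6
A² = 
  [  2,  -4,   0]
  [  5,  -3,   8]
  [  3,  -7,   6]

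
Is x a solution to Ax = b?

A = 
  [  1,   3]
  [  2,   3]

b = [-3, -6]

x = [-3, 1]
No

Ax = [0, -3] ≠ b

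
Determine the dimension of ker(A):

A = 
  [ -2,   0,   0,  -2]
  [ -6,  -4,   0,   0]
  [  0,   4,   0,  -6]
nullity(A) = 2

Row reduce:
R2 → R2 - (3)·R1
R3 → R3 + (1)·R2
REF = 
  [ -2,   0,   0,  -2]
  [  0,  -4,   0,   6]
  [  0,   0,   0,   0]
Pivot columns: 1, 2 → 2 pivots.
rank(A) = 2, so nullity(A) = 4 - 2 = 2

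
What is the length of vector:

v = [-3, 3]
4.243

||v||₂ = √((-3)² + (3)²) = √18 = 4.243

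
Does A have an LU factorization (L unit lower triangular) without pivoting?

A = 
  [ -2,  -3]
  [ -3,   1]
Yes.
A[1,1] = -2 ≠ 0, so Gaussian elimination proceeds without a row swap: multiplier ℓ₂₁ = (-3)/(-2) = 3/2, and U[2,2] = 1 - (3/2)(-3) = 11/2.
L = 
  [  1,   0]
  [3/2,   1]
U = 
  [  -2,   -3]
  [   0, 11/2]
Check row 2 of LU: [(3/2)(-2), (3/2)(-3) + (11/2)] = [-3, 1] = row 2 of A ✓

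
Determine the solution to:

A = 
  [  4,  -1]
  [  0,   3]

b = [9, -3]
x = [2, -1]

Row reduce the augmented matrix [A|b]:
(already in echelon form)
REF = 
  [  4,  -1,   9]
  [  0,   3,  -3]

Back-substitution:
x₂ = (-3) / 3 = -1
x₁ = (9 - (-1)(-1)) / 4 = 2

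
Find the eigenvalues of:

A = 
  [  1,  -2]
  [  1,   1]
λ = 1 + i√2, 1 - i√2  (≈ 1 + 1.414i, 1 - 1.414i)

tr(A) = 2, det(A) = 3
Characteristic polynomial: λ² - tr(A)λ + det(A) = λ² - 2λ + 3
λ² - 2λ + 3 = 0  ⇒  λ = (2 ± √((-2)² - 4·(3)))/2 = (2 ± √(-8))/2
  = 1 + i√2,  1 - i√2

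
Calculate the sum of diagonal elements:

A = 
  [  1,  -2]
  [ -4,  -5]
-4

tr(A) = 1 + -5 = -4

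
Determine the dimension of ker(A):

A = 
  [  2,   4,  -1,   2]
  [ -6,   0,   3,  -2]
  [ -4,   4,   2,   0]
nullity(A) = 2

Row reduce:
R2 → R2 + (3)·R1
R3 → R3 + (2)·R1
R3 → R3 - (1)·R2
REF = 
  [  2,   4,  -1,   2]
  [  0,  12,   0,   4]
  [  0,   0,   0,   0]
Pivot columns: 1, 2 → 2 pivots.
rank(A) = 2, so nullity(A) = 4 - 2 = 2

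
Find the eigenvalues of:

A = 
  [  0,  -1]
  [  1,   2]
tr(A) = 2, det(A) = 1
Characteristic polynomial: λ² - tr(A)λ + det(A) = λ² - 2λ + 1
λ² - 2λ + 1 = (λ - 1)²

λ = 1, 1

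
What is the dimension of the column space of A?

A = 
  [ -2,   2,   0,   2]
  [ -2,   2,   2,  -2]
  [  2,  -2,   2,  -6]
Row reduce:
R2 → R2 - (1)·R1
R3 → R3 + (1)·R1
R3 → R3 - (1)·R2
REF = 
  [ -2,   2,   0,   2]
  [  0,   0,   2,  -4]
  [  0,   0,   0,   0]
Pivot columns: 1, 3 → 2 pivots.
dim(Col(A)) = number of pivot columns = 2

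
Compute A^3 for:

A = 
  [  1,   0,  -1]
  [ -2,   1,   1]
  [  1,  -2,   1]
A^3 = 
  [ -6,   6,   0]
  [  3,  -9,   6]
  [ 12,   0, -12]

A² = A·A:
A²[1,1] = (1)(1) + (0)(-2) + (-1)(1) = 0
A²[1,2] = (1)(0) + (0)(1) + (-1)(-2) = 2
A²[1,3] = (1)(-1) + (0)(1) + (-1)(1) = -2
A²[2,1] = (-2)(1) + (1)(-2) + (1)(1) = -3
A²[2,2] = (-2)(0) + (1)(1) + (1)(-2) = -1
A²[2,3] = (-2)(-1) + (1)(1) + (1)(1) = 4
A²[3,1] = (1)(1) + (-2)(-2) + (1)(1) = 6
A²[3,2] = (1)(0) + (-2)(1) + (1)(-2) = -4
A²[3,3] = (1)(-1) + (-2)(1) + (1)(1) = -2
A² = 
  [  0,   2,  -2]
  [ -3,  -1,   4]
  [  6,  -4,  -2]

A^3 = A^2·A:
A^3[1,1] = (0)(1) + (2)(-2) + (-2)(1) = -6
A^3[1,2] = (0)(0) + (2)(1) + (-2)(-2) = 6
A^3[1,3] = (0)(-1) + (2)(1) + (-2)(1) = 0
A^3[2,1] = (-3)(1) + (-1)(-2) + (4)(1) = 3
A^3[2,2] = (-3)(0) + (-1)(1) + (4)(-2) = -9
A^3[2,3] = (-3)(-1) + (-1)(1) + (4)(1) = 6
A^3[3,1] = (6)(1) + (-4)(-2) + (-2)(1) = 12
A^3[3,2] = (6)(0) + (-4)(1) + (-2)(-2) = 0
A^3[3,3] = (6)(-1) + (-4)(1) + (-2)(1) = -12
A^3 = 
  [ -6,   6,   0]
  [  3,  -9,   6]
  [ 12,   0, -12]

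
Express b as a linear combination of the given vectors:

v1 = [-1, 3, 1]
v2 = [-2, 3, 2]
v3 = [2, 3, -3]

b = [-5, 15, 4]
c1 = 1, c2 = 3, c3 = 1

b = 1·v1 + 3·v2 + 1·v3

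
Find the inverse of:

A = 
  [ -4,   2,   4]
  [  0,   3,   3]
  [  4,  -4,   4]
det(A) = (-4)·((3)(4) - (3)(-4)) - (2)·((0)(4) - (3)(4)) + (4)·((0)(-4) - (3)(4))
  = (-4)(24) - (2)(-12) + (4)(-12)
  = -120
det(A) = -120 ≠ 0, so A is invertible.

Cofactors Cᵢⱼ = (-1)ⁱ⁺ʲ·Mᵢⱼ:
C = 
  [ 24,  12, -12]
  [-24, -32,  -8]
  [ -6,  12, -12]

adj(A) = Cᵀ:
adj(A) = 
  [ 24, -24,  -6]
  [ 12, -32,  12]
  [-12,  -8, -12]

A⁻¹ = (-1/120) · adj(A):
A⁻¹ = 
  [ -1/5,   1/5,  1/20]
  [-1/10,  4/15, -1/10]
  [ 1/10,  1/15,  1/10]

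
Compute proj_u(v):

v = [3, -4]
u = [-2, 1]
proj_u(v) = [4, -2]

v·u = (3)(-2) + (-4)(1) = -10
u·u = (-2)² + (1)² = 5
proj_u(v) = (v·u / u·u) × u = (-10/5) × u = (-2) × u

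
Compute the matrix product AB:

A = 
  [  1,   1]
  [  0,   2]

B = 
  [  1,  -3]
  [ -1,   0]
A is 2×2 and B is 2×2, so AB is 2×2. Each entry is (row of A)·(column of B):
AB[1,1] = (1)(1) + (1)(-1) = 0
AB[1,2] = (1)(-3) + (1)(0) = -3
AB[2,1] = (0)(1) + (2)(-1) = -2
AB[2,2] = (0)(-3) + (2)(0) = 0

AB = 
  [  0,  -3]
  [ -2,   0]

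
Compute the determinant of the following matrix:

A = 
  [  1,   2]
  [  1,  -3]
For a 2×2 matrix, det = ad - bc = (1)(-3) - (2)(1) = -5

det(A) = -5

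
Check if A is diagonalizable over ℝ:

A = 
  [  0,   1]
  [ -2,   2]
No

tr(A) = 2, det(A) = 2
Characteristic polynomial: λ² - tr(A)λ + det(A) = λ² - 2λ + 2
λ² - 2λ + 2 = 0  ⇒  λ = (2 ± √((-2)² - 4·(2)))/2 = (2 ± √(-4))/2
  = 1 + i,  1 - i
Eigenvalues: 1 + i, 1 - i  (≈ 1 + 1i, 1 - 1i)
Has complex eigenvalues (not diagonalizable over ℝ).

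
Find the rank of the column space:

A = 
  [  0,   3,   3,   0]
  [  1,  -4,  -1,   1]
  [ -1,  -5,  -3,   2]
Row reduce:
Swap R1 ↔ R2
R3 → R3 + (1)·R1
R3 → R3 + (3)·R2
REF = 
  [  1,  -4,  -1,   1]
  [  0,   3,   3,   0]
  [  0,   0,   5,   3]
Pivot columns: 1, 2, 3 → 3 pivots.
dim(Col(A)) = number of pivot columns = 3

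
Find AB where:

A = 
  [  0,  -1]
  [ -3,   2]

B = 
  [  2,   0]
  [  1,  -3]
A is 2×2 and B is 2×2, so AB is 2×2. Each entry is (row of A)·(column of B):
AB[1,1] = (0)(2) + (-1)(1) = -1
AB[1,2] = (0)(0) + (-1)(-3) = 3
AB[2,1] = (-3)(2) + (2)(1) = -4
AB[2,2] = (-3)(0) + (2)(-3) = -6

AB = 
  [ -1,   3]
  [ -4,  -6]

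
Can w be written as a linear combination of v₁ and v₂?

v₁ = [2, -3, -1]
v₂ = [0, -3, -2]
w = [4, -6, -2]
Yes

Form the augmented matrix and row-reduce:
[v₁|v₂|w] = 
  [  2,   0,   4]
  [ -3,  -3,  -6]
  [ -1,  -2,  -2]
R2 → R2 + (3/2)·R1
R3 → R3 + (1/2)·R1
R3 → R3 - (2/3)·R2
REF = 
  [  2,   0,   4]
  [  0,  -3,   0]
  [  0,   0,   0]

No row of the form [0 0 | nonzero], so the system is consistent. Back-substitution gives c₁ = 2, c₂ = 0: w = (2)·v₁ + (0)·v₂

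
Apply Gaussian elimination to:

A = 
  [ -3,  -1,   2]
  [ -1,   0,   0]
Row operations:
R2 → R2 - (1/3)·R1

Resulting echelon form:
REF = 
  [  -3,   -1,    2]
  [   0,  1/3, -2/3]

Rank = 2 (number of non-zero pivot rows).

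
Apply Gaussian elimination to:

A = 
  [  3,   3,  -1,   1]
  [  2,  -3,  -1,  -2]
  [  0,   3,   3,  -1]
Row operations:
R2 → R2 - (2/3)·R1
R3 → R3 + (3/5)·R2

Resulting echelon form:
REF = 
  [    3,     3,    -1,     1]
  [    0,    -5,  -1/3,  -8/3]
  [    0,     0,  14/5, -13/5]

Rank = 3 (number of non-zero pivot rows).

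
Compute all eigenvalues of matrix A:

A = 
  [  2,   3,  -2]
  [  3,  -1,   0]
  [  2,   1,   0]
λ = 2, (-1 + √21)/2, (-1 - √21)/2  (≈ 2, 1.791, -2.791)

Characteristic polynomial: det(λI - A) = λ³ - λ² - 7λ + 10
Testing integer divisors of the constant term: p(2) = 0, so (λ - 2) is a factor:
p(λ) = (λ - 2)(λ² + λ - 5)
λ² + λ - 5 = 0  ⇒  λ = (-1 ± √((1)² - 4·(-5)))/2 = (-1 ± √(21))/2
  = (-1 + √21)/2,  (-1 - √21)/2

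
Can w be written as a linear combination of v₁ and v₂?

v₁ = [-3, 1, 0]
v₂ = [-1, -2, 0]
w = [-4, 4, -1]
No

Form the augmented matrix and row-reduce:
[v₁|v₂|w] = 
  [ -3,  -1,  -4]
  [  1,  -2,   4]
  [  0,   0,  -1]
R2 → R2 + (1/3)·R1
REF = 
  [  -3,   -1,   -4]
  [   0, -7/3,  8/3]
  [   0,    0,   -1]

Row 3 reads [0 0 | -1], i.e. 0 = -1, so the system is inconsistent and w ∉ span{v₁, v₂}.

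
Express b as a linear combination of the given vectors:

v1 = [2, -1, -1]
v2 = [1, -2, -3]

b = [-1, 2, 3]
c1 = 0, c2 = -1

b = 0·v1 + -1·v2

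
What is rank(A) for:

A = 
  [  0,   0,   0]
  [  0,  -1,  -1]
Row reduce:
Swap R1 ↔ R2
REF = 
  [  0,  -1,  -1]
  [  0,   0,   0]
Pivot columns: 2 → 1 pivot.

rank(A) = 1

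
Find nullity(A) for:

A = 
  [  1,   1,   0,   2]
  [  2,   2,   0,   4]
nullity(A) = 3

Row reduce:
R2 → R2 - (2)·R1
REF = 
  [  1,   1,   0,   2]
  [  0,   0,   0,   0]
Pivot columns: 1 → 1 pivot.
rank(A) = 1, so nullity(A) = 4 - 1 = 3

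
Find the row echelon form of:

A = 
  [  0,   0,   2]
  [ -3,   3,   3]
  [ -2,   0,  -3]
Row operations:
Swap R1 ↔ R2
R3 → R3 - (2/3)·R1
Swap R2 ↔ R3

Resulting echelon form:
REF = 
  [ -3,   3,   3]
  [  0,  -2,  -5]
  [  0,   0,   2]

Rank = 3 (number of non-zero pivot rows).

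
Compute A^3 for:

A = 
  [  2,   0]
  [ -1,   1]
A² = A·A:
A²[1,1] = (2)(2) + (0)(-1) = 4
A²[1,2] = (2)(0) + (0)(1) = 0
A²[2,1] = (-1)(2) + (1)(-1) = -3
A²[2,2] = (-1)(0) + (1)(1) = 1
A² = 
  [  4,   0]
  [ -3,   1]

A^3 = A^2·A:
A^3[1,1] = (4)(2) + (0)(-1) = 8
A^3[1,2] = (4)(0) + (0)(1) = 0
A^3[2,1] = (-3)(2) + (1)(-1) = -7
A^3[2,2] = (-3)(0) + (1)(1) = 1
A^3 = 
  [  8,   0]
  [ -7,   1]

Therefore
A^3 = 
  [  8,   0]
  [ -7,   1]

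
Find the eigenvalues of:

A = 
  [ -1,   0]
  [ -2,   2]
tr(A) = 1, det(A) = -2
Characteristic polynomial: λ² - tr(A)λ + det(A) = λ² - λ - 2
λ² - λ - 2 = (λ + 1)(λ - 2)

λ = 2, -1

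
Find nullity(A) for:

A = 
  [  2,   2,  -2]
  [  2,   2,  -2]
nullity(A) = 2

Row reduce:
R2 → R2 - (1)·R1
REF = 
  [  2,   2,  -2]
  [  0,   0,   0]
Pivot columns: 1 → 1 pivot.
rank(A) = 1, so nullity(A) = 3 - 1 = 2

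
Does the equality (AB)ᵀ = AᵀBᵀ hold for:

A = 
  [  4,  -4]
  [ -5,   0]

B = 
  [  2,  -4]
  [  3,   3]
No

(AB)ᵀ = 
  [ -4, -10]
  [-28,  20]

AᵀBᵀ = 
  [ 28,  -3]
  [ -8, -12]

The two matrices differ, so (AB)ᵀ ≠ AᵀBᵀ in general. The correct identity is (AB)ᵀ = BᵀAᵀ.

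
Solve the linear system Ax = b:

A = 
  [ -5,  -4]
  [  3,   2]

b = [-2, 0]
Row reduce the augmented matrix [A|b]:
R2 → R2 + (3/5)·R1
REF = 
  [  -5,   -4,   -2]
  [   0, -2/5, -6/5]

Back-substitution:
x₂ = (-6/5) / (-2/5) = 3
x₁ = (-2 - (-4)(3)) / (-5) = -2

x = [-2, 3]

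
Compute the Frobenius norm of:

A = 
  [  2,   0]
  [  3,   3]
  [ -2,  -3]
||A||_F = 5.916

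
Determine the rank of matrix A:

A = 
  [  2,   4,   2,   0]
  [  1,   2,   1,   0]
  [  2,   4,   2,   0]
rank(A) = 1

Row reduce:
R2 → R2 - (1/2)·R1
R3 → R3 - (1)·R1
REF = 
  [  2,   4,   2,   0]
  [  0,   0,   0,   0]
  [  0,   0,   0,   0]
Pivot columns: 1 → 1 pivot.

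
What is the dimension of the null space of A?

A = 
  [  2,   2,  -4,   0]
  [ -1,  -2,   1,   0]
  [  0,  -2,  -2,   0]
nullity(A) = 2

Row reduce:
R2 → R2 + (1/2)·R1
R3 → R3 - (2)·R2
REF = 
  [  2,   2,  -4,   0]
  [  0,  -1,  -1,   0]
  [  0,   0,   0,   0]
Pivot columns: 1, 2 → 2 pivots.
rank(A) = 2, so nullity(A) = 4 - 2 = 2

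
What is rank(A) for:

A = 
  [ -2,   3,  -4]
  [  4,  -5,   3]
rank(A) = 2

Row reduce:
R2 → R2 + (2)·R1
REF = 
  [ -2,   3,  -4]
  [  0,   1,  -5]
Pivot columns: 1, 2 → 2 pivots.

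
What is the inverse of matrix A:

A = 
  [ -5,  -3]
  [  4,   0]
det(A) = (-5)(0) - (-3)(4) = 12
For a 2×2 matrix, A⁻¹ = (1/det(A)) · [[d, -b], [-c, a]]
    = (1/12) · [[0, 3], [-4, -5]]

A⁻¹ = 
  [    0,   1/4]
  [ -1/3, -5/12]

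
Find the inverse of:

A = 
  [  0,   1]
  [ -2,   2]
det(A) = (0)(2) - (1)(-2) = 2
For a 2×2 matrix, A⁻¹ = (1/det(A)) · [[d, -b], [-c, a]]
    = (1/2) · [[2, -1], [2, 0]]

A⁻¹ = 
  [   1, -1/2]
  [   1,    0]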